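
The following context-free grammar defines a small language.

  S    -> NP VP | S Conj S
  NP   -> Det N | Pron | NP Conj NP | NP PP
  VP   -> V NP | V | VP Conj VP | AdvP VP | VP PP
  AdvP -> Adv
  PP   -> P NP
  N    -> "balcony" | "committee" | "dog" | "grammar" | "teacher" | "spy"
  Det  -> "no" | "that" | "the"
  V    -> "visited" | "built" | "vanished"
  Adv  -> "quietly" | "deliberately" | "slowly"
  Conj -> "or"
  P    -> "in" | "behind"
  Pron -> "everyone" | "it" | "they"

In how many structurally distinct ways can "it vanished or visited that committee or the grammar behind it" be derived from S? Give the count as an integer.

Two of the 4 distinct bracketings:
[S [NP [Pron it]] [VP [VP [V vanished]] [Conj or] [VP [V visited] [NP [NP [Det that] [N committee]] [Conj or] [NP [NP [Det the] [N grammar]] [PP [P behind] [NP [Pron it]]]]]]]]
[S [NP [Pron it]] [VP [VP [V vanished]] [Conj or] [VP [V visited] [NP [NP [NP [Det that] [N committee]] [Conj or] [NP [Det the] [N grammar]]] [PP [P behind] [NP [Pron it]]]]]]]
The trees differ in how a recursive rule is bracketed over the same span.

4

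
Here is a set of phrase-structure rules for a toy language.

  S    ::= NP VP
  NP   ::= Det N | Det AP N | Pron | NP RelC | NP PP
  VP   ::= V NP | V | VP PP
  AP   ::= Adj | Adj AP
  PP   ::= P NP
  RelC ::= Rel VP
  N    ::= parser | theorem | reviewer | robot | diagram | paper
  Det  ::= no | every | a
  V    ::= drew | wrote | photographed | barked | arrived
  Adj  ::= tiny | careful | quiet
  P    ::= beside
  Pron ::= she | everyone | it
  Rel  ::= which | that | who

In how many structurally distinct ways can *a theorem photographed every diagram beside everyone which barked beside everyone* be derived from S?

Two of the 10 distinct bracketings:
[S [NP [Det a] [N theorem]] [VP [V photographed] [NP [NP [NP [Det every] [N diagram]] [PP [P beside] [NP [Pron everyone]]]] [RelC [Rel which] [VP [VP [V barked]] [PP [P beside] [NP [Pron everyone]]]]]]]]
[S [NP [Det a] [N theorem]] [VP [V photographed] [NP [NP [Det every] [N diagram]] [PP [P beside] [NP [NP [Pron everyone]] [RelC [Rel which] [VP [VP [V barked]] [PP [P beside] [NP [Pron everyone]]]]]]]]]]
The trees differ in how a recursive rule is bracketed over the same span.

10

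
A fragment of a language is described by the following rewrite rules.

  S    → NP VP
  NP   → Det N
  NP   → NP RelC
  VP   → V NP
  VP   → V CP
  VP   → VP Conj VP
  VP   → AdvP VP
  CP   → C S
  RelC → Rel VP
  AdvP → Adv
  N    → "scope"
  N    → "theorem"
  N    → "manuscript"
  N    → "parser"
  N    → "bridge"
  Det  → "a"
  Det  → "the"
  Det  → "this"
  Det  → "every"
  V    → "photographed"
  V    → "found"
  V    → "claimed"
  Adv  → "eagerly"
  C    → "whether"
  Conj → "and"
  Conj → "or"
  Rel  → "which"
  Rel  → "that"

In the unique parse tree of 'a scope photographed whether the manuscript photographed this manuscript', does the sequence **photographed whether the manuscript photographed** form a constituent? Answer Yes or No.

No

[S [NP [Det a] [N scope]] [VP [V photographed] [CP [C whether] [S [NP [Det the] [N manuscript]] [VP [V photographed] [NP [Det this] [N manuscript]]]]]]]
The smallest constituent containing 'photographed whether the manuscript photographed' is the VP spanning 'photographed whether the manuscript photographed this manuscript'; no single node in the tree dominates exactly the given words.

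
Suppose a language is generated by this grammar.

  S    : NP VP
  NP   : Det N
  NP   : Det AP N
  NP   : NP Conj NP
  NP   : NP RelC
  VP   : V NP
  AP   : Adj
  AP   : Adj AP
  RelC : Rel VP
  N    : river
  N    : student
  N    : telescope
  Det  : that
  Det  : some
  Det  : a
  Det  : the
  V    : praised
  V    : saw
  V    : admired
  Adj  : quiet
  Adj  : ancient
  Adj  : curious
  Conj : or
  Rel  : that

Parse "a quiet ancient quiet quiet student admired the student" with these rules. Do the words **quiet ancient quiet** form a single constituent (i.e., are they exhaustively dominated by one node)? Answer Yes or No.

No

[S [NP [Det a] [AP [Adj quiet] [AP [Adj ancient] [AP [Adj quiet] [AP [Adj quiet]]]]] [N student]] [VP [V admired] [NP [Det the] [N student]]]]
The smallest constituent containing 'quiet ancient quiet' is the AP spanning 'quiet ancient quiet quiet'; no single node in the tree dominates exactly the given words.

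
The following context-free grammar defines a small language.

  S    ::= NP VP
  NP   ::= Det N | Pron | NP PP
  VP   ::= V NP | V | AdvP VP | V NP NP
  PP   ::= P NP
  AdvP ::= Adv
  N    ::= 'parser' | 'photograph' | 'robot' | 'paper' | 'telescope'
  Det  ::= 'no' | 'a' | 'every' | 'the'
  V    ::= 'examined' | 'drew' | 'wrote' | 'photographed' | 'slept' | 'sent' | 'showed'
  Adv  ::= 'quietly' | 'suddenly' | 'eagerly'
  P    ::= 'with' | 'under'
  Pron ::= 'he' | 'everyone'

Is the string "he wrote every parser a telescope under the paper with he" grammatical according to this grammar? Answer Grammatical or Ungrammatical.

S
  NP
    Pron: he
  VP
    V: wrote
    NP
      Det: every
      N: parser
    NP
      NP
        Det: a
        N: telescope
      PP
        P: under
        NP
          NP
            Det: the
            N: paper
          PP
            P: with
            NP
              Pron: he
The bracketing above is licensed at every node by one of the given productions, with S at the root.

Grammatical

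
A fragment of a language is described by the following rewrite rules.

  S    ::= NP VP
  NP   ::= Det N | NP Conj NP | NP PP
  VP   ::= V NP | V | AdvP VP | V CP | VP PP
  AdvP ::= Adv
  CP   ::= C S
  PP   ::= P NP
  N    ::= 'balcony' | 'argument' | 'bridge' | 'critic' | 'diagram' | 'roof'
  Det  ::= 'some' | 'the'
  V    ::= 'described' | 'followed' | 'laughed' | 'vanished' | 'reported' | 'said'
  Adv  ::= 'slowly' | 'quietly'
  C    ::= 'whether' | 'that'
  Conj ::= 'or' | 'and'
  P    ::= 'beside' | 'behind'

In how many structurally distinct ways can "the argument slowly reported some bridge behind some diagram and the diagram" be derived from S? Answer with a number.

4

Two of the 4 distinct bracketings:
[S [NP [Det the] [N argument]] [VP [AdvP [Adv slowly]] [VP [V reported] [NP [NP [NP [Det some] [N bridge]] [PP [P behind] [NP [Det some] [N diagram]]]] [Conj and] [NP [Det the] [N diagram]]]]]]
[S [NP [Det the] [N argument]] [VP [AdvP [Adv slowly]] [VP [V reported] [NP [NP [Det some] [N bridge]] [PP [P behind] [NP [NP [Det some] [N diagram]] [Conj and] [NP [Det the] [N diagram]]]]]]]]
The trees differ in how a recursive rule is bracketed over the same span.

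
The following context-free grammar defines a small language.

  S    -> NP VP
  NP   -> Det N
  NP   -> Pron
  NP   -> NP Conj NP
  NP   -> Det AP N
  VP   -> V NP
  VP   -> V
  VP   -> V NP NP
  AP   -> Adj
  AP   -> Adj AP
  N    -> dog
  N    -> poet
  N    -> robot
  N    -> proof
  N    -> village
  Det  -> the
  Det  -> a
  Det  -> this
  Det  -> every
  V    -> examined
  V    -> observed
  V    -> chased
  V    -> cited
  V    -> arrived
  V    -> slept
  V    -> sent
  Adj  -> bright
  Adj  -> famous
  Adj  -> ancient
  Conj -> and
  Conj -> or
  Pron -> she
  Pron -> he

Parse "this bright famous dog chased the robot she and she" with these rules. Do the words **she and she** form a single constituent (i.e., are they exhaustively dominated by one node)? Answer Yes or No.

Yes

[S [NP [Det this] [AP [Adj bright] [AP [Adj famous]]] [N dog]] [VP [V chased] [NP [Det the] [N robot]] [NP [NP [Pron she]] [Conj and] [NP [Pron she]]]]]
The words 'she and she' are exhaustively dominated by a single NP node (built by NP → NP Conj NP), so they form a constituent.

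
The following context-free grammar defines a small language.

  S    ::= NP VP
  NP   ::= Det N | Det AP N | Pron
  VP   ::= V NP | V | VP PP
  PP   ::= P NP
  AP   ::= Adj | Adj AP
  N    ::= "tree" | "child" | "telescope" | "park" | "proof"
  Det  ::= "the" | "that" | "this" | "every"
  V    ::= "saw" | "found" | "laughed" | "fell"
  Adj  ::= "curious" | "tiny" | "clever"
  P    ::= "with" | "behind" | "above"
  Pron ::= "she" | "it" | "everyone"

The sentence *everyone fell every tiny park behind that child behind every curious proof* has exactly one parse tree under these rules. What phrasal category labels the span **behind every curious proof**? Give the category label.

PP

S
  NP
    Pron: everyone
  VP
    VP
      VP
        V: fell
        NP
          Det: every
          AP
            Adj: tiny
          N: park
      PP
        P: behind
        NP
          Det: that
          N: child
    PP
      P: behind
      NP
        Det: every
        AP
          Adj: curious
        N: proof
The span 'behind every curious proof' is the PP node built by PP → P NP.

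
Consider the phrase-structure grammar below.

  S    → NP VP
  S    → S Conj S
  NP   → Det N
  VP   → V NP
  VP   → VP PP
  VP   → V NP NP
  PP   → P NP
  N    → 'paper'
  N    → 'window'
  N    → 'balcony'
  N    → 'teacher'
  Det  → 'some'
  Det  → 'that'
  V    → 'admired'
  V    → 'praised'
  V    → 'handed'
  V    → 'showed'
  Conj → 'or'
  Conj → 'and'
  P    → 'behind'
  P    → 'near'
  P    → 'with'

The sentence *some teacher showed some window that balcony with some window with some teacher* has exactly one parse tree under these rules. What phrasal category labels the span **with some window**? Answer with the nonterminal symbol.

PP

S
  NP
    Det: some
    N: teacher
  VP
    VP
      VP
        V: showed
        NP
          Det: some
          N: window
        NP
          Det: that
          N: balcony
      PP
        P: with
        NP
          Det: some
          N: window
    PP
      P: with
      NP
        Det: some
        N: teacher
The span 'with some window' is the PP node built by PP → P NP.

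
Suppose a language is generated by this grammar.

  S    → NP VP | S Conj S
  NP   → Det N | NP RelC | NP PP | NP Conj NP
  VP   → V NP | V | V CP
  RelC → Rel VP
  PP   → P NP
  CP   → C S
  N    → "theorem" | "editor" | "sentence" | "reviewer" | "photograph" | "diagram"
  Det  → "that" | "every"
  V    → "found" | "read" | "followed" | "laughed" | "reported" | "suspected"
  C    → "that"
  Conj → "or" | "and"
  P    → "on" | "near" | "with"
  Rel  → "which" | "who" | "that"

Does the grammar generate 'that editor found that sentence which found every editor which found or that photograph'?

Grammatical

[S [NP [Det that] [N editor]] [VP [V found] [NP [NP [Det that] [N sentence]] [RelC [Rel which] [VP [V found] [NP [NP [NP [Det every] [N editor]] [RelC [Rel which] [VP [V found]]]] [Conj or] [NP [Det that] [N photograph]]]]]]]]
The bracketing above is licensed at every node by one of the given productions, with S at the root.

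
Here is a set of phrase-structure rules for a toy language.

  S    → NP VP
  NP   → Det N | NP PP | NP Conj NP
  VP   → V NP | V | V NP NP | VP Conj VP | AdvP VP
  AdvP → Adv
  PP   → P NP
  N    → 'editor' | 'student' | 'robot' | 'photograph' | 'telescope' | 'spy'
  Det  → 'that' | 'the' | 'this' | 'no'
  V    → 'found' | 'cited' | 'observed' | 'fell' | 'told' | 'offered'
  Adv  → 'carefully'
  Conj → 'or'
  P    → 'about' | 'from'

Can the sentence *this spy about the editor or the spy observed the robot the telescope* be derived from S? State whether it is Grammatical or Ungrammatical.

S
  NP
    NP
      Det: this
      N: spy
    PP
      P: about
      NP
        NP
          Det: the
          N: editor
        Conj: or
        NP
          Det: the
          N: spy
  VP
    V: observed
    NP
      Det: the
      N: robot
    NP
      Det: the
      N: telescope
The bracketing above is licensed at every node by one of the given productions, with S at the root.

Grammatical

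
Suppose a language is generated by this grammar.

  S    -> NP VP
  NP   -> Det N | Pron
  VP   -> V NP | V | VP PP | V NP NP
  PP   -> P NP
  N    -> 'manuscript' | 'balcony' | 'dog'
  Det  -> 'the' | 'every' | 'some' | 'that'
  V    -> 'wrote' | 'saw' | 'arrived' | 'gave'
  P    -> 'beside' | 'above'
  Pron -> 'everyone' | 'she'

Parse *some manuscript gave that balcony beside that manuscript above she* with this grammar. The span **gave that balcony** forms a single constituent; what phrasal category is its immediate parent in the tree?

VP

S
  NP
    Det: some
    N: manuscript
  VP
    VP
      VP
        V: gave
        NP
          Det: that
          N: balcony
      PP
        P: beside
        NP
          Det: that
          N: manuscript
    PP
      P: above
      NP
        Pron: she
The span 'gave that balcony' is the VP node built by VP → V NP.
Its mother is the VP built by VP → VP PP.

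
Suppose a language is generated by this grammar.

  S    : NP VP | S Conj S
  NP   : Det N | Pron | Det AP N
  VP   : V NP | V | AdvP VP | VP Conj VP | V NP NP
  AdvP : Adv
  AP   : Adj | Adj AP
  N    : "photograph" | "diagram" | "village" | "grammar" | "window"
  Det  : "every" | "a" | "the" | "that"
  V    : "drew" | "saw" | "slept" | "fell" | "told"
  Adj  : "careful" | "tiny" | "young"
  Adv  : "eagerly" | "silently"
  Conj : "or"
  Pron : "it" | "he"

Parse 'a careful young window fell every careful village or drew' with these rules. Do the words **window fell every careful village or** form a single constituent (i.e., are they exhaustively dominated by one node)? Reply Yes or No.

[S [NP [Det a] [AP [Adj careful] [AP [Adj young]]] [N window]] [VP [VP [V fell] [NP [Det every] [AP [Adj careful]] [N village]]] [Conj or] [VP [V drew]]]]
The smallest constituent containing 'window fell every careful village or' is the S spanning 'a careful young window fell every careful village or drew'; no single node in the tree dominates exactly the given words.

No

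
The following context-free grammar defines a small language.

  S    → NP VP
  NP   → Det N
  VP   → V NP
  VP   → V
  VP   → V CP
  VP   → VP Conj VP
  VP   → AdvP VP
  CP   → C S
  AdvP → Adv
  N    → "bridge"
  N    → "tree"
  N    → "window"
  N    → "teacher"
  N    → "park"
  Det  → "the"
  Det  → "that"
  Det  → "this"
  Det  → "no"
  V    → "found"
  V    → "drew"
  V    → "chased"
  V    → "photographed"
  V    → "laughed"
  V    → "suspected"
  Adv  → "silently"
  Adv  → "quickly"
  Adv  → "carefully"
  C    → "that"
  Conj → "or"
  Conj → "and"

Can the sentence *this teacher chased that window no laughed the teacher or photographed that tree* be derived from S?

An N word can never sit immediately before a Det word in any string this grammar generates, so the substring 'window no' rules out a derivation.

Ungrammatical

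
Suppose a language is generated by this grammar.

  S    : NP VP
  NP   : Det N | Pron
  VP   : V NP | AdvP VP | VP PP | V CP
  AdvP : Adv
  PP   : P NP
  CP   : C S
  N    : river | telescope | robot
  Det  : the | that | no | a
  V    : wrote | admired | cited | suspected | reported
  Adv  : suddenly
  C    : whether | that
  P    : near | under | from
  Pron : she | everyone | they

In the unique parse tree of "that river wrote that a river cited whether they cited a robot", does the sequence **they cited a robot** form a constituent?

[S [NP [Det that] [N river]] [VP [V wrote] [CP [C that] [S [NP [Det a] [N river]] [VP [V cited] [CP [C whether] [S [NP [Pron they]] [VP [V cited] [NP [Det a] [N robot]]]]]]]]]]
The words 'they cited a robot' are exhaustively dominated by a single S node (built by S → NP VP), so they form a constituent.

Yes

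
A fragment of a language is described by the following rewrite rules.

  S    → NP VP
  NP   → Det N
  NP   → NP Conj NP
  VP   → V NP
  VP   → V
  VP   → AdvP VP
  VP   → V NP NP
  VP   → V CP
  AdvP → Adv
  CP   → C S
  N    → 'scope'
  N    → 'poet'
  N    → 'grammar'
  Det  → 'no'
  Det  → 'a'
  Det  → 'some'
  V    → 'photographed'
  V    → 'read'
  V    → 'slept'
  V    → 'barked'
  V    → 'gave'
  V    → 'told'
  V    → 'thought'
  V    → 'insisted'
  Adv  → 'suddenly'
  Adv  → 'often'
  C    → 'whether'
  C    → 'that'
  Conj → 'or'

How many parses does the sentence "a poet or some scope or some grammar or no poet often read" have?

Two of the 5 distinct bracketings:
[S [NP [NP [Det a] [N poet]] [Conj or] [NP [NP [Det some] [N scope]] [Conj or] [NP [NP [Det some] [N grammar]] [Conj or] [NP [Det no] [N poet]]]]] [VP [AdvP [Adv often]] [VP [V read]]]]
[S [NP [NP [Det a] [N poet]] [Conj or] [NP [NP [NP [Det some] [N scope]] [Conj or] [NP [Det some] [N grammar]]] [Conj or] [NP [Det no] [N poet]]]] [VP [AdvP [Adv often]] [VP [V read]]]]
The trees differ in how a recursive rule is bracketed over the same span.

5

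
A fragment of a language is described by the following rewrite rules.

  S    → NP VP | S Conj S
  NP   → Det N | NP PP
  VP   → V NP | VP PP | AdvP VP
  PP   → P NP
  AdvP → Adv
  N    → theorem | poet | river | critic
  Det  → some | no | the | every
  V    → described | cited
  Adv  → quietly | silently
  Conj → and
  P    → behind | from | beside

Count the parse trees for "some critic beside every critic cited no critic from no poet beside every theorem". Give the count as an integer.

Two of the 5 distinct bracketings:
[S [NP [NP [Det some] [N critic]] [PP [P beside] [NP [Det every] [N critic]]]] [VP [V cited] [NP [NP [Det no] [N critic]] [PP [P from] [NP [NP [Det no] [N poet]] [PP [P beside] [NP [Det every] [N theorem]]]]]]]]
[S [NP [NP [Det some] [N critic]] [PP [P beside] [NP [Det every] [N critic]]]] [VP [V cited] [NP [NP [NP [Det no] [N critic]] [PP [P from] [NP [Det no] [N poet]]]] [PP [P beside] [NP [Det every] [N theorem]]]]]]
The trees differ in how a recursive rule is bracketed over the same span.

5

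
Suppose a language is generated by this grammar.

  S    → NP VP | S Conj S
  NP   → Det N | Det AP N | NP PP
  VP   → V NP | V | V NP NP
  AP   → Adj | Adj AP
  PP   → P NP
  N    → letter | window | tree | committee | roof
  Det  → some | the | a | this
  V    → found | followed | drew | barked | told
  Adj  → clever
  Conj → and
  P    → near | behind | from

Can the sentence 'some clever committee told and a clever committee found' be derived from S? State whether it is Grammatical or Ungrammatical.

S
  S
    NP
      Det: some
      AP
        Adj: clever
      N: committee
    VP
      V: told
  Conj: and
  S
    NP
      Det: a
      AP
        Adj: clever
      N: committee
    VP
      V: found
The bracketing above is licensed at every node by one of the given productions, with S at the root.

Grammatical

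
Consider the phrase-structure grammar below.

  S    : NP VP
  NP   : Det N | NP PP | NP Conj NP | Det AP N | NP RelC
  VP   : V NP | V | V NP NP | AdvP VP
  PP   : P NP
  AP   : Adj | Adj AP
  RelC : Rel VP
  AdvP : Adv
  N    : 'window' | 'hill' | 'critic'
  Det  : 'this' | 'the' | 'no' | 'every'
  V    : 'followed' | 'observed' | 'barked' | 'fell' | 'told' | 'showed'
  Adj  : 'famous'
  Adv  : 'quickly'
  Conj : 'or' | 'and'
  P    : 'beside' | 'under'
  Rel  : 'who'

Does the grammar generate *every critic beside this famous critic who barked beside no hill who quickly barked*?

Ungrammatical

For S → NP VP, every NP-prefix leaves a non-VP remainder: after 'every critic' the remainder is not a VP; after 'every critic beside this famous critic' the remainder is not a VP; after 'every critic beside this famous critic who barked' the remainder is not a VP (and 1 more).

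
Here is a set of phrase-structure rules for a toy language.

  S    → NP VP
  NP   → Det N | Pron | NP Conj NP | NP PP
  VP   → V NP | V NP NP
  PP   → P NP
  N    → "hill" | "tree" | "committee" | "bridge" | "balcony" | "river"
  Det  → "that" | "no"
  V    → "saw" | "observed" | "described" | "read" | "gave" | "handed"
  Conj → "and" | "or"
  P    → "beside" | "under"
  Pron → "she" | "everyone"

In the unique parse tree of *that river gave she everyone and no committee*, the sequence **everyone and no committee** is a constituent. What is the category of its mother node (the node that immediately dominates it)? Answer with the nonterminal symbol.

[S [NP [Det that] [N river]] [VP [V gave] [NP [Pron she]] [NP [NP [Pron everyone]] [Conj and] [NP [Det no] [N committee]]]]]
The span 'everyone and no committee' is the NP node built by NP → NP Conj NP.
Its mother is the VP built by VP → V NP NP.

VP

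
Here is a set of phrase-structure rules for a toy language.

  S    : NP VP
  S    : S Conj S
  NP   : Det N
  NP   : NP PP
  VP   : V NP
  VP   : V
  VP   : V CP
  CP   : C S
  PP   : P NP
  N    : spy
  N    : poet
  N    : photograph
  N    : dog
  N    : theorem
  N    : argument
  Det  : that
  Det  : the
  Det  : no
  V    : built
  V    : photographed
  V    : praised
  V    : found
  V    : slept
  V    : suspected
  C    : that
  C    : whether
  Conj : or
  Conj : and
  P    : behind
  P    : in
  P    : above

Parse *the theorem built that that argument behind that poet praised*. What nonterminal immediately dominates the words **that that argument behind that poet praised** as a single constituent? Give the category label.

[S [NP [Det the] [N theorem]] [VP [V built] [CP [C that] [S [NP [NP [Det that] [N argument]] [PP [P behind] [NP [Det that] [N poet]]]] [VP [V praised]]]]]]
The span 'that that argument behind that poet praised' is the CP node built by CP → C S.

CP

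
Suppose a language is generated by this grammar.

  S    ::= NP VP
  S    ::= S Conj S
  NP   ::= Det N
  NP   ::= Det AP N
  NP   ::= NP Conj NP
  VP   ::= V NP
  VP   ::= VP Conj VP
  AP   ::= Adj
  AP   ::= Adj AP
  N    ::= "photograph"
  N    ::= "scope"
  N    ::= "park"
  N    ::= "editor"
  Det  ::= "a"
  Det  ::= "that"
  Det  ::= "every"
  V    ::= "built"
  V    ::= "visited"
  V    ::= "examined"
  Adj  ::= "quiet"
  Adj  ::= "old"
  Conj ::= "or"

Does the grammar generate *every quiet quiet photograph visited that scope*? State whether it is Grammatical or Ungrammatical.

[S [NP [Det every] [AP [Adj quiet] [AP [Adj quiet]]] [N photograph]] [VP [V visited] [NP [Det that] [N scope]]]]
Every word is introduced by a lexical rule and the phrasal rules combine the resulting categories into a single S.

Grammatical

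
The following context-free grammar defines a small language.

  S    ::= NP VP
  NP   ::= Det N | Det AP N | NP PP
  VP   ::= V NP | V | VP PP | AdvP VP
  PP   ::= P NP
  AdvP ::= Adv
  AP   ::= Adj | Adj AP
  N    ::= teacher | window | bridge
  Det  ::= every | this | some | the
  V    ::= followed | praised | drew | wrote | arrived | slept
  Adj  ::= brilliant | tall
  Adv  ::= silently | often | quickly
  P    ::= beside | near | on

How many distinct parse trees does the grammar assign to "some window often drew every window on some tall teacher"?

Two of the 3 distinct bracketings:
[S [NP [Det some] [N window]] [VP [VP [AdvP [Adv often]] [VP [V drew] [NP [Det every] [N window]]]] [PP [P on] [NP [Det some] [AP [Adj tall]] [N teacher]]]]]
[S [NP [Det some] [N window]] [VP [AdvP [Adv often]] [VP [V drew] [NP [NP [Det every] [N window]] [PP [P on] [NP [Det some] [AP [Adj tall]] [N teacher]]]]]]]
The difference turns on whether NP → NP PP is used at the relevant span, versus an alternative expansion of NP.

3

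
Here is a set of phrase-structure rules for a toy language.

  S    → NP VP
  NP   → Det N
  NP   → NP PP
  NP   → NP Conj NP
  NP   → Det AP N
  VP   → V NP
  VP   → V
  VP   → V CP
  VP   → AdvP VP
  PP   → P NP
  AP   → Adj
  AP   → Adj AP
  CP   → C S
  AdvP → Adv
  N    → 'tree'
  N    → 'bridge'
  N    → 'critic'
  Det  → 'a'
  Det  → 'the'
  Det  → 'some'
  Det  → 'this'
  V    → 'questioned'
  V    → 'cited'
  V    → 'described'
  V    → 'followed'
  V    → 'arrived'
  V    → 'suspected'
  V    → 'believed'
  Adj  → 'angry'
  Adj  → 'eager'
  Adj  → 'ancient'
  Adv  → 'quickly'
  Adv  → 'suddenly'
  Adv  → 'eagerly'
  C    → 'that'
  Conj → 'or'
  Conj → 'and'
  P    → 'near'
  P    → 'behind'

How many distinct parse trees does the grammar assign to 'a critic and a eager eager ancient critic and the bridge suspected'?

2

The two bracketings:
[S [NP [NP [Det a] [N critic]] [Conj and] [NP [NP [Det a] [AP [Adj eager] [AP [Adj eager] [AP [Adj ancient]]]] [N critic]] [Conj and] [NP [Det the] [N bridge]]]] [VP [V suspected]]]
[S [NP [NP [NP [Det a] [N critic]] [Conj and] [NP [Det a] [AP [Adj eager] [AP [Adj eager] [AP [Adj ancient]]]] [N critic]]] [Conj and] [NP [Det the] [N bridge]]] [VP [V suspected]]]
The trees differ in how a recursive rule is bracketed over the same span.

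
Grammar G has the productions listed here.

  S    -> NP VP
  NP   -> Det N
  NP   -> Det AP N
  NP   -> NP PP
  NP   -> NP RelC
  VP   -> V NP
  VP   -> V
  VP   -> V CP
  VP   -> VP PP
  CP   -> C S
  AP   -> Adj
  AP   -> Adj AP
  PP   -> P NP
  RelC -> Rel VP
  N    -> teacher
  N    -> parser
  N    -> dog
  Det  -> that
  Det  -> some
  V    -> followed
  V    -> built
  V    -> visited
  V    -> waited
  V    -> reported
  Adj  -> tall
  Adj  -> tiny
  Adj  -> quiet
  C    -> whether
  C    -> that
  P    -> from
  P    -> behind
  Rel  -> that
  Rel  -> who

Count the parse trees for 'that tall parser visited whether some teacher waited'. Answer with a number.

[S [NP [Det that] [AP [Adj tall]] [N parser]] [VP [V visited] [CP [C whether] [S [NP [Det some] [N teacher]] [VP [V waited]]]]]]
No rule offers an alternative attachment or grouping for any span, so this is the only derivation.

1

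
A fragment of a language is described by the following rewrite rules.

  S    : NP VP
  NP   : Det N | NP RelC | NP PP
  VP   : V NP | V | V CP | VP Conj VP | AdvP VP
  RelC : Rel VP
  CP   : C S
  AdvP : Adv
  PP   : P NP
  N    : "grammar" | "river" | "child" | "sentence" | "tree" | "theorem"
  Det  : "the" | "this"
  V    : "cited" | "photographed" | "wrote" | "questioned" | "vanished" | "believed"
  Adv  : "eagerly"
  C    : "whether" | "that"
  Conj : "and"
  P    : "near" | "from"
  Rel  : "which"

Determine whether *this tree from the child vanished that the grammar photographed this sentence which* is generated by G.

Ungrammatical

For S → NP VP, every NP-prefix leaves a non-VP remainder: after 'this tree' the remainder is not a VP; after 'this tree from the child' the remainder is not a VP.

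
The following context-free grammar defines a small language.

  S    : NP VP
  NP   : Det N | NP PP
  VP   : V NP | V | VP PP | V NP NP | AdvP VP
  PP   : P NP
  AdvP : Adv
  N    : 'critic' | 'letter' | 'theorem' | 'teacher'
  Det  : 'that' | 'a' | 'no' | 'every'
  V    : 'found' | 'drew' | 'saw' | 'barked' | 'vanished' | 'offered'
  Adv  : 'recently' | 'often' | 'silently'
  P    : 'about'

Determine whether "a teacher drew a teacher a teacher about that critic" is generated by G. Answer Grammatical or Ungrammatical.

S
  NP
    Det: a
    N: teacher
  VP
    VP
      V: drew
      NP
        Det: a
        N: teacher
      NP
        Det: a
        N: teacher
    PP
      P: about
      NP
        Det: that
        N: critic
Each bracket corresponds to one application of a listed rule, so the string is derivable from S.

Grammatical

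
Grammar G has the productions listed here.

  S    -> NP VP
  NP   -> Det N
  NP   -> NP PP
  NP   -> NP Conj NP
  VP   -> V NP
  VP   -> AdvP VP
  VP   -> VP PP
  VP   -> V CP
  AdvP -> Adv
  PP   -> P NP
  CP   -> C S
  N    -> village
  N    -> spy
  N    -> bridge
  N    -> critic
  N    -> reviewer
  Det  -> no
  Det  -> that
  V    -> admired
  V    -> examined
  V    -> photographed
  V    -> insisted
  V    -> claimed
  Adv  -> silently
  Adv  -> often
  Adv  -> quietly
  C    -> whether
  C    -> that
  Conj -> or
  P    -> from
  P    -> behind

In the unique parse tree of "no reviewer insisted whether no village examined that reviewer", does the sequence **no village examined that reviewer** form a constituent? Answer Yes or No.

[S [NP [Det no] [N reviewer]] [VP [V insisted] [CP [C whether] [S [NP [Det no] [N village]] [VP [V examined] [NP [Det that] [N reviewer]]]]]]]
The words 'no village examined that reviewer' are exhaustively dominated by a single S node (built by S → NP VP), so they form a constituent.

Yes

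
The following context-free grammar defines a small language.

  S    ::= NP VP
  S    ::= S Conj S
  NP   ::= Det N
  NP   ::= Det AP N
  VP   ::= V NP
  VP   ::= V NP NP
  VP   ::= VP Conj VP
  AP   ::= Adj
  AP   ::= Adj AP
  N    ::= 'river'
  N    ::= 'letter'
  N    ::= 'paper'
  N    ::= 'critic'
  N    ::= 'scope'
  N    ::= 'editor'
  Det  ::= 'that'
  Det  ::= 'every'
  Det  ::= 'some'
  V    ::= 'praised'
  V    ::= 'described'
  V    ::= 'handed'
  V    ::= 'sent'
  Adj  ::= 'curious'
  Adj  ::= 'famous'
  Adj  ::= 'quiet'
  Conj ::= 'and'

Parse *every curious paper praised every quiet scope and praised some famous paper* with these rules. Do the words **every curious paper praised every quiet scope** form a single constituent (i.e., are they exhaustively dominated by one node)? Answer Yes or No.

No

[S [NP [Det every] [AP [Adj curious]] [N paper]] [VP [VP [V praised] [NP [Det every] [AP [Adj quiet]] [N scope]]] [Conj and] [VP [V praised] [NP [Det some] [AP [Adj famous]] [N paper]]]]]
The smallest constituent containing 'every curious paper praised every quiet scope' is the S spanning 'every curious paper praised every quiet scope and praised some famous paper'; no single node in the tree dominates exactly the given words.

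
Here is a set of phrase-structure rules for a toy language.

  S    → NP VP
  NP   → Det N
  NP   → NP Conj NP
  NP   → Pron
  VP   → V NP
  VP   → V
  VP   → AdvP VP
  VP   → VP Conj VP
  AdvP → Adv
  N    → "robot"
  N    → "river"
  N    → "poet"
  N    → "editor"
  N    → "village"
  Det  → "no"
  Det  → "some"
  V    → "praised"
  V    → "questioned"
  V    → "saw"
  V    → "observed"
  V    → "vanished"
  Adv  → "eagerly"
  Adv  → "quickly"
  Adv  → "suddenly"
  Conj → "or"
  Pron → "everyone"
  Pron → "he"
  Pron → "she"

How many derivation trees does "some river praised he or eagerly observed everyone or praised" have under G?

Two of the 3 distinct bracketings:
[S [NP [Det some] [N river]] [VP [VP [V praised] [NP [Pron he]]] [Conj or] [VP [AdvP [Adv eagerly]] [VP [VP [V observed] [NP [Pron everyone]]] [Conj or] [VP [V praised]]]]]]
[S [NP [Det some] [N river]] [VP [VP [V praised] [NP [Pron he]]] [Conj or] [VP [VP [AdvP [Adv eagerly]] [VP [V observed] [NP [Pron everyone]]]] [Conj or] [VP [V praised]]]]]
The trees differ in how a recursive rule is bracketed over the same span.

3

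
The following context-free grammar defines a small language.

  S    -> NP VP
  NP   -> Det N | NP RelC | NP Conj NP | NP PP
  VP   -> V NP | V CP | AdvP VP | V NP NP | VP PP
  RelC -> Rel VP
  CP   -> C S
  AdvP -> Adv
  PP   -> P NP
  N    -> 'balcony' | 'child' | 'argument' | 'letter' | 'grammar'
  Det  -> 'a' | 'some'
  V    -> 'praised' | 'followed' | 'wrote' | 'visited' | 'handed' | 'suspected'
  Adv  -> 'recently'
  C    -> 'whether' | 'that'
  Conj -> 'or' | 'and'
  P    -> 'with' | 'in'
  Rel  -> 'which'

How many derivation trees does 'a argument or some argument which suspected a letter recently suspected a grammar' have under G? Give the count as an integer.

2

The two bracketings:
[S [NP [NP [NP [Det a] [N argument]] [Conj or] [NP [Det some] [N argument]]] [RelC [Rel which] [VP [V suspected] [NP [Det a] [N letter]]]]] [VP [AdvP [Adv recently]] [VP [V suspected] [NP [Det a] [N grammar]]]]]
[S [NP [NP [Det a] [N argument]] [Conj or] [NP [NP [Det some] [N argument]] [RelC [Rel which] [VP [V suspected] [NP [Det a] [N letter]]]]]] [VP [AdvP [Adv recently]] [VP [V suspected] [NP [Det a] [N grammar]]]]]
The trees differ in how a recursive rule is bracketed over the same span.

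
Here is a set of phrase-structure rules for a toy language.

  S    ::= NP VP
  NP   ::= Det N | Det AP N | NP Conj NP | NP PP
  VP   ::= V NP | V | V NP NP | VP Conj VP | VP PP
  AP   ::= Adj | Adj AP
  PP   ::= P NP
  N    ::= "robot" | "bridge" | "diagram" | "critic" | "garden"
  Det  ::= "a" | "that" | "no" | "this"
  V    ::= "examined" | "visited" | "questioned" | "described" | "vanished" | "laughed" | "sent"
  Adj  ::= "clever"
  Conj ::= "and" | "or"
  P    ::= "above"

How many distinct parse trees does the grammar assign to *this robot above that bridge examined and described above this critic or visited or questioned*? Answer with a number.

Two of the 7 distinct bracketings:
[S [NP [NP [Det this] [N robot]] [PP [P above] [NP [Det that] [N bridge]]]] [VP [VP [V examined]] [Conj and] [VP [VP [VP [V described]] [PP [P above] [NP [Det this] [N critic]]]] [Conj or] [VP [VP [V visited]] [Conj or] [VP [V questioned]]]]]]
[S [NP [NP [Det this] [N robot]] [PP [P above] [NP [Det that] [N bridge]]]] [VP [VP [V examined]] [Conj and] [VP [VP [VP [VP [V described]] [PP [P above] [NP [Det this] [N critic]]]] [Conj or] [VP [V visited]]] [Conj or] [VP [V questioned]]]]]
The trees differ in how a recursive rule is bracketed over the same span.

7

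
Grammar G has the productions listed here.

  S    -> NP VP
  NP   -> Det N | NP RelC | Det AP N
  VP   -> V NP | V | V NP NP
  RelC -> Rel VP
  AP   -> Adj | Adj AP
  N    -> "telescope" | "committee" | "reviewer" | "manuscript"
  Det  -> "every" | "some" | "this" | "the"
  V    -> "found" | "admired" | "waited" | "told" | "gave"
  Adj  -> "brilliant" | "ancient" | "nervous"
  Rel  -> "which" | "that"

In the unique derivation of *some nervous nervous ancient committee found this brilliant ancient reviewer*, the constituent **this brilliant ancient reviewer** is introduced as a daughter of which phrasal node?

S
  NP
    Det: some
    AP
      Adj: nervous
      AP
        Adj: nervous
        AP
          Adj: ancient
    N: committee
  VP
    V: found
    NP
      Det: this
      AP
        Adj: brilliant
        AP
          Adj: ancient
      N: reviewer
The span 'this brilliant ancient reviewer' is the NP node built by NP → Det AP N.
Its mother is the VP built by VP → V NP.

VP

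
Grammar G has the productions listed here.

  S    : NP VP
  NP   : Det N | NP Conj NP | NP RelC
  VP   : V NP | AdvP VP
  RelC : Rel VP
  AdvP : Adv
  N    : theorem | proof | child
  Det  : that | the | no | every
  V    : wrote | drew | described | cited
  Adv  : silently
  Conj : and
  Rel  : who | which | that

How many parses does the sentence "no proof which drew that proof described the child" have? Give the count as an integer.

1

[S [NP [NP [Det no] [N proof]] [RelC [Rel which] [VP [V drew] [NP [Det that] [N proof]]]]] [VP [V described] [NP [Det the] [N child]]]]
No rule offers an alternative attachment or grouping for any span, so this is the only derivation.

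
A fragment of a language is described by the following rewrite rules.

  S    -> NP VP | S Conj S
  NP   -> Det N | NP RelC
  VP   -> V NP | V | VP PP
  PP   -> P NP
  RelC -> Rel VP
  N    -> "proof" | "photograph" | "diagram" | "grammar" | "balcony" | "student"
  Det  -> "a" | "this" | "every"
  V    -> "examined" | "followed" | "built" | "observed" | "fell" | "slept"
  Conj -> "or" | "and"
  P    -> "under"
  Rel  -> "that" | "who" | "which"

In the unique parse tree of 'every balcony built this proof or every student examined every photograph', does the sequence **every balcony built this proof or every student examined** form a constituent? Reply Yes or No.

[S [S [NP [Det every] [N balcony]] [VP [V built] [NP [Det this] [N proof]]]] [Conj or] [S [NP [Det every] [N student]] [VP [V examined] [NP [Det every] [N photograph]]]]]
The smallest constituent containing 'every balcony built this proof or every student examined' is the S spanning 'every balcony built this proof or every student examined every photograph'; no single node in the tree dominates exactly the given words.

No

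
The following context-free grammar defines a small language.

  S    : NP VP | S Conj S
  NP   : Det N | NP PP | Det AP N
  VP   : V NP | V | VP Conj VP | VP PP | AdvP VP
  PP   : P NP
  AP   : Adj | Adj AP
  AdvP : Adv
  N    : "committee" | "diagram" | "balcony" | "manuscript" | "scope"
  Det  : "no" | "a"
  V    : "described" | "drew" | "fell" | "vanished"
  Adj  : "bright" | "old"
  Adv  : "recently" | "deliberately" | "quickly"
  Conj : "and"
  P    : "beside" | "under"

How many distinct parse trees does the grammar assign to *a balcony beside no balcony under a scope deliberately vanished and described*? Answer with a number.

Two of the 4 distinct bracketings:
[S [NP [NP [Det a] [N balcony]] [PP [P beside] [NP [NP [Det no] [N balcony]] [PP [P under] [NP [Det a] [N scope]]]]]] [VP [VP [AdvP [Adv deliberately]] [VP [V vanished]]] [Conj and] [VP [V described]]]]
[S [NP [NP [Det a] [N balcony]] [PP [P beside] [NP [NP [Det no] [N balcony]] [PP [P under] [NP [Det a] [N scope]]]]]] [VP [AdvP [Adv deliberately]] [VP [VP [V vanished]] [Conj and] [VP [V described]]]]]
The trees differ in how a recursive rule is bracketed over the same span.

4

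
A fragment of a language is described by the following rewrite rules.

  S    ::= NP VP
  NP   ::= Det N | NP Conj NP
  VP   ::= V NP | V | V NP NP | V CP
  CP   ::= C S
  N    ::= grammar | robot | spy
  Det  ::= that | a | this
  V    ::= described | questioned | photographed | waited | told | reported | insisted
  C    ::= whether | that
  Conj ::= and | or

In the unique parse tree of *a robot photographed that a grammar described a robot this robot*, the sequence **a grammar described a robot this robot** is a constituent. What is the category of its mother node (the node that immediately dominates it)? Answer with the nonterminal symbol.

S
  NP
    Det: a
    N: robot
  VP
    V: photographed
    CP
      C: that
      S
        NP
          Det: a
          N: grammar
        VP
          V: described
          NP
            Det: a
            N: robot
          NP
            Det: this
            N: robot
The span 'a grammar described a robot this robot' is the S node built by S → NP VP.
Its mother is the CP built by CP → C S.

CP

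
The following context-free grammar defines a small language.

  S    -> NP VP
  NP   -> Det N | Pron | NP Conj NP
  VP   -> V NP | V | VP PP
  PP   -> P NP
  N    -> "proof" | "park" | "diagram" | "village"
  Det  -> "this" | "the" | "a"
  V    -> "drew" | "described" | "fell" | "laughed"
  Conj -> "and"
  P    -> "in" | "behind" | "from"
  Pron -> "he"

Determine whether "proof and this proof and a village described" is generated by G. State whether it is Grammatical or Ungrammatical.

For S → NP VP, no prefix of the string parses as an NP.

Ungrammatical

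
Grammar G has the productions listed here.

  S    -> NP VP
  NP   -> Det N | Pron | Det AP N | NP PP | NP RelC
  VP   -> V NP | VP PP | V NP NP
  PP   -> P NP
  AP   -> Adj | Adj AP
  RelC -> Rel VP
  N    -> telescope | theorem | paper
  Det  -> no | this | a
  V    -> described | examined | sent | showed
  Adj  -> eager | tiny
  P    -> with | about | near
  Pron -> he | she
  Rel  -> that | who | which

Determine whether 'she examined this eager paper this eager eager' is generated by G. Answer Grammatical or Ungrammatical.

For S → NP VP, the only prefix that parses as NP is 'she', but the remainder 'examined this eager paper this eager eager' is not a VP under these rules.

Ungrammatical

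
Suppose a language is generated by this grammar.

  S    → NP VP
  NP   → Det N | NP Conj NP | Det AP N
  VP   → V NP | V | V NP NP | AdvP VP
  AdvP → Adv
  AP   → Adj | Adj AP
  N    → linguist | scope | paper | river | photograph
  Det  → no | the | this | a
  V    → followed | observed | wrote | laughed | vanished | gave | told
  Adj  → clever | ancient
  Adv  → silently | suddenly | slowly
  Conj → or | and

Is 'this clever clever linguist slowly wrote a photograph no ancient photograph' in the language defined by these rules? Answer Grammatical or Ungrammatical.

[S [NP [Det this] [AP [Adj clever] [AP [Adj clever]]] [N linguist]] [VP [AdvP [Adv slowly]] [VP [V wrote] [NP [Det a] [N photograph]] [NP [Det no] [AP [Adj ancient]] [N photograph]]]]]
The bracketing above is licensed at every node by one of the given productions, with S at the root.

Grammatical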